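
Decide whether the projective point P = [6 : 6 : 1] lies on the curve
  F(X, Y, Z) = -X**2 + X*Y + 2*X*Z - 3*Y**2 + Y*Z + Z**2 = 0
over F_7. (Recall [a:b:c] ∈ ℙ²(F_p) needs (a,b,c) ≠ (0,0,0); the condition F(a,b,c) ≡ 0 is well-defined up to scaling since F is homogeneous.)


F(6,6,1) ≡ 2 (mod 7); P is NOT on the curve.

Evaluate F(6, 6, 1) term-by-term (mod 7).
  -X**2 ↦ -1·36·1·1 = -36
  X*Y ↦ 1·6·6·1 = 36
  2*X*Z ↦ 2·6·1·1 = 12
  -3*Y**2 ↦ -3·1·36·1 = -108
  Y*Z ↦ 1·1·6·1 = 6
  Z**2 ↦ 1·1·1·1 = 1
Sum: F(6, 6, 1) = (-36) + (36) + (12) + (-108) + (6) + (1) = -89.
Reducing mod 7: -89 ≡ 2 (mod 7).
Since F(a, b, c) ≡ 2 ≠ 0 (mod 7), P does NOT lie on the curve.


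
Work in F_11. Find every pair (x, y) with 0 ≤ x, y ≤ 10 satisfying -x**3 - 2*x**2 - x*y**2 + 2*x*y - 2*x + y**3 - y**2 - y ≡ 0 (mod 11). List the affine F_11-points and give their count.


Affine F_11-points: {(0, 0), (0, 4), (0, 8), (2, 3), (5, 5), (6, 10), (8, 1), (8, 7)}; count = 8.

For each of the 121 pairs (x, y) ∈ F_11², evaluate f(x, y) mod 11. Record the zeros.
  x = 0: [0↦0, 1↦10, 2↦2, 3↦4, 4↦0, 5↦7, 6↦9, 7↦1, 8↦0, 9↦1, 10↦10]  zeros at y ∈ {0, 4, 8}
  x = 1: [0↦6, 1↦6, 2↦8, 3↦7, 4↦9, 5↦9, 6↦2, 7↦5, 8↦2, 9↦10, 10↦2]  zeros at y ∈ ∅
  x = 2: [0↦2, 1↦3, 2↦4, 3↦0, 4↦8, 5↦1, 6↦7, 7↦10, 8↦5, 9↦9, 10↦6]  zeros at y ∈ {3}
  x = 3: [0↦4, 1↦6, 2↦6, 3↦10, 4↦2, 5↦10, 6↦7, 7↦10, 8↦3, 9↦3, 10↦5]  zeros at y ∈ ∅
  x = 4: [0↦6, 1↦9, 2↦8, 3↦9, 4↦7, 5↦8, 6↦7, 7↦10, 8↦1, 9↦8, 10↦4]  zeros at y ∈ ∅
  x = 5: [0↦2, 1↦6, 2↦4, 3↦2, 4↦6, 5↦0, 6↦1, 7↦4, 8↦4, 9↦7, 10↦8]  zeros at y ∈ {5}
  x = 6: [0↦8, 1↦2, 2↦10, 3↦5, 4↦4, 5↦2, 6↦5, 7↦8, 8↦6, 9↦5, 10↦0]  zeros at y ∈ {10}
  x = 7: [0↦7, 1↦2, 2↦9, 3↦1, 4↦6, 5↦8, 6↦2, 7↦5, 8↦1, 9↦7, 10↦7]  zeros at y ∈ ∅
  x = 8: [0↦4, 1↦0, 2↦6, 3↦6, 4↦6, 5↦1, 6↦8, 7↦0, 8↦5, 9↦7, 10↦1]  zeros at y ∈ {1, 7}
  x = 9: [0↦4, 1↦1, 2↦6, 3↦3, 4↦9, 5↦8, 6↦6, 7↦9, 8↦1, 9↦10, 10↦9]  zeros at y ∈ ∅
  x = 10: [0↦1, 1↦10, 2↦3, 3↦8, 4↦9, 5↦1, 6↦1, 7↦4, 8↦5, 9↦10, 10↦3]  zeros at y ∈ ∅
Collecting zeros: affine points = {(0, 0), (0, 4), (0, 8), (2, 3), (5, 5), (6, 10), (8, 1), (8, 7)}.
Total count |C(F_11)_aff| = 8.


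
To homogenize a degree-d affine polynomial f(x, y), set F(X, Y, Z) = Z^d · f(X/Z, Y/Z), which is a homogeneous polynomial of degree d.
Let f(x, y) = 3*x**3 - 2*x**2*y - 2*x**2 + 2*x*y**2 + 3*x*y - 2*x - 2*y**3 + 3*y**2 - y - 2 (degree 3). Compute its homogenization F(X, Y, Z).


F(X, Y, Z) = 3*X**3 - 2*X**2*Y - 2*X**2*Z + 2*X*Y**2 + 3*X*Y*Z - 2*X*Z**2 - 2*Y**3 + 3*Y**2*Z - Y*Z**2 - 2*Z**3

deg(f) = 3.
Substitute x = X/Z, y = Y/Z into f, then multiply by Z^3.
  monomial 3·x^3·y^0 ↦ 3·X^3·Y^0·Z^0.
  monomial -2·x^2·y^1 ↦ -2·X^2·Y^1·Z^0.
  monomial -2·x^2·y^0 ↦ -2·X^2·Y^0·Z^1.
  monomial 2·x^1·y^2 ↦ 2·X^1·Y^2·Z^0.
  monomial 3·x^1·y^1 ↦ 3·X^1·Y^1·Z^1.
  monomial -2·x^1·y^0 ↦ -2·X^1·Y^0·Z^2.
  monomial -2·x^0·y^3 ↦ -2·X^0·Y^3·Z^0.
  monomial 3·x^0·y^2 ↦ 3·X^0·Y^2·Z^1.
  monomial -1·x^0·y^1 ↦ -1·X^0·Y^1·Z^2.
  monomial -2·x^0·y^0 ↦ -2·X^0·Y^0·Z^3.
Collecting: F(X, Y, Z) = 3*X**3 - 2*X**2*Y - 2*X**2*Z + 2*X*Y**2 + 3*X*Y*Z - 2*X*Z**2 - 2*Y**3 + 3*Y**2*Z - Y*Z**2 - 2*Z**3.


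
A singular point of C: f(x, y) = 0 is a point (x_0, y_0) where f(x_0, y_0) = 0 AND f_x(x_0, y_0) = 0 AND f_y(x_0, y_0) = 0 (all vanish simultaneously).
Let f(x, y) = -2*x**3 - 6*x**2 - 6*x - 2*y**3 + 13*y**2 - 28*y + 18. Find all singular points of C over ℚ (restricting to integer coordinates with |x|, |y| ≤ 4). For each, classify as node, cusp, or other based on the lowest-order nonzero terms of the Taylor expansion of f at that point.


Singular points: {(-1, 2)}; classification: cusp.

Compute partial derivatives:
  f_x = -6*x**2 - 12*x - 6.
  f_y = -6*y**2 + 26*y - 28.
Scan x_0 ∈ {−4, ..., 4}. For each x_0, f_y(x_0, y) is a polynomial in y; find its integer roots y ∈ {−4, ..., 4}, then test f_x and f at those candidates.
  x = -4: f_y(-4, y) = -6*y**2 + 26*y - 28; vanishes at y ∈ {2}. (-4, 2): f_x = -54 ≠ 0.
  x = -3: f_y(-3, y) = -6*y**2 + 26*y - 28; vanishes at y ∈ {2}. (-3, 2): f_x = -24 ≠ 0.
  x = -2: f_y(-2, y) = -6*y**2 + 26*y - 28; vanishes at y ∈ {2}. (-2, 2): f_x = -6 ≠ 0.
  x = -1: f_y(-1, y) = -6*y**2 + 26*y - 28; vanishes at y ∈ {2}. (-1, 2): f_x = 0, f = 0 — SINGULAR.
  x = 0: f_y(0, y) = -6*y**2 + 26*y - 28; vanishes at y ∈ {2}. (0, 2): f_x = -6 ≠ 0.
  x = 1: f_y(1, y) = -6*y**2 + 26*y - 28; vanishes at y ∈ {2}. (1, 2): f_x = -24 ≠ 0.
  x = 2: f_y(2, y) = -6*y**2 + 26*y - 28; vanishes at y ∈ {2}. (2, 2): f_x = -54 ≠ 0.
  x = 3: f_y(3, y) = -6*y**2 + 26*y - 28; vanishes at y ∈ {2}. (3, 2): f_x = -96 ≠ 0.
  x = 4: f_y(4, y) = -6*y**2 + 26*y - 28; vanishes at y ∈ {2}. (4, 2): f_x = -150 ≠ 0.
Only singular point on the grid: (-1, 2).
Classify: substitute x = -1 + u, y = 2 + v and expand: f = -2*u**3 - 2*v**3 + v**2.
No constant or linear terms (consistent with a singular point). Quadratic part: v**2. Cubic part: -2*u**3 - 2*v**3.
The quadratic part v**2 is a perfect square, so there is a single (double) tangent line v = 0, i.e. y = 2. Restricting the cubic part to that line (v = 0) leaves -2*u**3 ≠ 0, so f is not divisible by v and the branch is v² ≈ 2*u**3 to lowest order — this is a cusp.
Classification: cusp.


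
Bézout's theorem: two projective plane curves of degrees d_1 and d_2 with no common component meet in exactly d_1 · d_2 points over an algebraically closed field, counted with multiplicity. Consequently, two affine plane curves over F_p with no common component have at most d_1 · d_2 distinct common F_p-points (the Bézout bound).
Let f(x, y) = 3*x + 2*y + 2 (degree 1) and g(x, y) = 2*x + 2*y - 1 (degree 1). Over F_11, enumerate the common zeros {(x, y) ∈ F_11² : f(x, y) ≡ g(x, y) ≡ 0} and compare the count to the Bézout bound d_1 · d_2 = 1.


Common zeros: {(8, 9)}; count = 1; Bézout bound = 1.

deg(f) = 1, deg(g) = 1, so Bézout bound = 1.
Scan x ∈ F_11. For each x, list the y ∈ F_11 with f(x, y) ≡ 0 and those with g(x, y) ≡ 0 (mod 11); the common zeros in that column are the intersection.
  x = 0: f ≡ 0 at y ∈ {10}; g ≡ 0 at y ∈ {6}; common: ∅.
  x = 1: f ≡ 0 at y ∈ {3}; g ≡ 0 at y ∈ {5}; common: ∅.
  x = 2: f ≡ 0 at y ∈ {7}; g ≡ 0 at y ∈ {4}; common: ∅.
  x = 3: f ≡ 0 at y ∈ {0}; g ≡ 0 at y ∈ {3}; common: ∅.
  x = 4: f ≡ 0 at y ∈ {4}; g ≡ 0 at y ∈ {2}; common: ∅.
  x = 5: f ≡ 0 at y ∈ {8}; g ≡ 0 at y ∈ {1}; common: ∅.
  x = 6: f ≡ 0 at y ∈ {1}; g ≡ 0 at y ∈ {0}; common: ∅.
  x = 7: f ≡ 0 at y ∈ {5}; g ≡ 0 at y ∈ {10}; common: ∅.
  x = 8: f ≡ 0 at y ∈ {9}; g ≡ 0 at y ∈ {9}; common: {9}.
  x = 9: f ≡ 0 at y ∈ {2}; g ≡ 0 at y ∈ {8}; common: ∅.
  x = 10: f ≡ 0 at y ∈ {6}; g ≡ 0 at y ∈ {7}; common: ∅.
Collecting: common zeros = {(8, 9)}, so the count is 1.
Comparison with the Bézout bound: 1 ≤ 1 = deg(f)·deg(g), as expected for curves with no common component (the bound is attained).


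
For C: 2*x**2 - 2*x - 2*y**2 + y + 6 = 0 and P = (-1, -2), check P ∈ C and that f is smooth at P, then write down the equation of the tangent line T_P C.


Tangent line at P: -6*x + 9*y + 12 = 0.

Step 1: f(-1, -2) = 0, so P lies on C.
Step 2: partial derivatives
  f_x(x, y) = 4*x - 2, f_y(x, y) = 1 - 4*y.
  f_x(P) = -6, f_y(P) = 9 (gradient nonzero, so P is smooth).
Step 3: tangent line at P: -6·(x − -1) + 9·(y − -2) = 0.
Expanding: -6*x + 9*y + 12 = 0.


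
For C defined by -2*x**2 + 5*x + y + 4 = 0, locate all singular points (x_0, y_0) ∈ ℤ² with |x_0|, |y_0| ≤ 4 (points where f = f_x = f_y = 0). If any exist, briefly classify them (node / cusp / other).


No singular points in the scanned grid; C is smooth there.

Compute partial derivatives:
  f_x = 5 - 4*x.
  f_y = 1.
f_y = 1 is a nonzero constant, so f_y never vanishes: no point (x, y) can satisfy f = f_x = f_y = 0. In particular no (x, y) ∈ {−4, ..., 4}² is singular; the curve is smooth.


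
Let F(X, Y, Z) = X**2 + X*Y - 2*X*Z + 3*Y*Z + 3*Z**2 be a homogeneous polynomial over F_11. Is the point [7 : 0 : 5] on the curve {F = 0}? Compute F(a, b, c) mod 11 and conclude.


F(7,0,5) ≡ 10 (mod 11); P is NOT on the curve.

Evaluate F(7, 0, 5) term-by-term (mod 11).
  X**2 ↦ 1·49·1·1 = 49
  X*Y ↦ 1·7·0·1 = 0
  -2*X*Z ↦ -2·7·1·5 = -70
  3*Y*Z ↦ 3·1·0·5 = 0
  3*Z**2 ↦ 3·1·1·25 = 75
Sum: F(7, 0, 5) = (49) + (0) + (-70) + (0) + (75) = 54.
Reducing mod 11: 54 ≡ 10 (mod 11).
Since F(a, b, c) ≡ 10 ≠ 0 (mod 11), P does NOT lie on the curve.


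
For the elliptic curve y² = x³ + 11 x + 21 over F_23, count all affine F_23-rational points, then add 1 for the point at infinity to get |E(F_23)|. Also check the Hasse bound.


Affine points = {(3, 9), (3, 14), (6, 2), (6, 21), (7, 2), (7, 21), (8, 0), (10, 2), (10, 21), (11, 1), (11, 22), (12, 8), (12, 15), (18, 5), (18, 18), (22, 3), (22, 20)}; affine count = 17; |E(F_23)| = 18.

Discriminant check: Δ ∝ 4a³ + 27b² = 4·11³ + 27·21² = 4·1331 + 27·441 ≡ 4 (mod 23). Nonzero ⇒ E is nonsingular.
For each x ∈ F_23, compute rhs = x³ + 11·x + 21 mod 23, then count y ∈ F_23 with y² ≡ rhs.
  x = 0: rhs = 21, matching y values: none (0 points).
  x = 1: rhs = 10, matching y values: none (0 points).
  x = 2: rhs = 5, matching y values: none (0 points).
  x = 3: rhs = 12, matching y values: 9, 14 (2 points).
  x = 4: rhs = 14, matching y values: none (0 points).
  x = 5: rhs = 17, matching y values: none (0 points).
  x = 6: rhs = 4, matching y values: 2, 21 (2 points).
  x = 7: rhs = 4, matching y values: 2, 21 (2 points).
  x = 8: rhs = 0, matching y values: 0 (1 points).
  x = 9: rhs = 21, matching y values: none (0 points).
  x = 10: rhs = 4, matching y values: 2, 21 (2 points).
  x = 11: rhs = 1, matching y values: 1, 22 (2 points).
  x = 12: rhs = 18, matching y values: 8, 15 (2 points).
  x = 13: rhs = 15, matching y values: none (0 points).
  x = 14: rhs = 21, matching y values: none (0 points).
  x = 15: rhs = 19, matching y values: none (0 points).
  x = 16: rhs = 15, matching y values: none (0 points).
  x = 17: rhs = 15, matching y values: none (0 points).
  x = 18: rhs = 2, matching y values: 5, 18 (2 points).
  x = 19: rhs = 5, matching y values: none (0 points).
  x = 20: rhs = 7, matching y values: none (0 points).
  x = 21: rhs = 14, matching y values: none (0 points).
  x = 22: rhs = 9, matching y values: 3, 20 (2 points).
Total affine count: 17.
Full point count |E(F_23)| = 17 + 1 = 18.
Hasse bound: |18 − (23+1)| = |-6| = 6 ≤ 2√23 ≈ 9.5917 ✓.


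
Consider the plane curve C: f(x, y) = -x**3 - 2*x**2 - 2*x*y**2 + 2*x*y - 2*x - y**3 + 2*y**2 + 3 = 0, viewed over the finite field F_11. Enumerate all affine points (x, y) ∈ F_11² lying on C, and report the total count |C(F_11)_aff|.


Affine F_11-points: {(0, 7), (2, 10), (4, 7), (5, 7), (6, 0), (6, 4), (6, 8), (7, 1), (8, 10), (9, 3), (10, 10)}; count = 11.

For each of the 121 pairs (x, y) ∈ F_11², evaluate f(x, y) mod 11. Record the zeros.
  x = 0: [0↦3, 1↦4, 2↦3, 3↦5, 4↦4, 5↦5, 6↦2, 7↦0, 8↦4, 9↦8, 10↦6]  zeros at y ∈ {7}
  x = 1: [0↦9, 1↦10, 2↦5, 3↦10, 4↦8, 5↦4, 6↦3, 7↦10, 8↦8, 9↦2, 10↦8]  zeros at y ∈ ∅
  x = 2: [0↦5, 1↦6, 2↦8, 3↦5, 4↦2, 5↦4, 6↦5, 7↦10, 8↦2, 9↦8, 10↦0]  zeros at y ∈ {10}
  x = 3: [0↦7, 1↦8, 2↦6, 3↦6, 4↦2, 5↦10, 6↦2, 7↦5, 8↦2, 9↦9, 10↦9]  zeros at y ∈ ∅
  x = 4: [0↦9, 1↦10, 2↦4, 3↦7, 4↦2, 5↦5, 6↦10, 7↦0, 8↦2, 9↦10, 10↦7]  zeros at y ∈ {7}
  x = 5: [0↦5, 1↦6, 2↦7, 3↦2, 4↦7, 5↦5, 6↦1, 7↦0, 8↦7, 9↦5, 10↦10]  zeros at y ∈ {7}
  x = 6: [0↦0, 1↦1, 2↦9, 3↦7, 4↦0, 5↦4, 6↦2, 7↦10, 8↦0, 9↦10, 10↦1]  zeros at y ∈ {0, 4, 8}
  x = 7: [0↦10, 1↦0, 2↦4, 3↦5, 4↦8, 5↦7, 6↦7, 7↦2, 8↦8, 9↦8, 10↦7]  zeros at y ∈ {1}
  x = 8: [0↦7, 1↦8, 2↦8, 3↦1, 4↦3, 5↦8, 6↦10, 7↦3, 8↦3, 9↦4, 10↦0]  zeros at y ∈ {10}
  x = 9: [0↦7, 1↦8, 2↦4, 3↦0, 4↦1, 5↦1, 6↦5, 7↦7, 8↦1, 9↦3, 10↦7]  zeros at y ∈ {3}
  x = 10: [0↦4, 1↦5, 2↦8, 3↦7, 4↦7, 5↦2, 6↦8, 7↦8, 8↦7, 9↦10, 10↦0]  zeros at y ∈ {10}
Collecting zeros: affine points = {(0, 7), (2, 10), (4, 7), (5, 7), (6, 0), (6, 4), (6, 8), (7, 1), (8, 10), (9, 3), (10, 10)}.
Total count |C(F_11)_aff| = 11.


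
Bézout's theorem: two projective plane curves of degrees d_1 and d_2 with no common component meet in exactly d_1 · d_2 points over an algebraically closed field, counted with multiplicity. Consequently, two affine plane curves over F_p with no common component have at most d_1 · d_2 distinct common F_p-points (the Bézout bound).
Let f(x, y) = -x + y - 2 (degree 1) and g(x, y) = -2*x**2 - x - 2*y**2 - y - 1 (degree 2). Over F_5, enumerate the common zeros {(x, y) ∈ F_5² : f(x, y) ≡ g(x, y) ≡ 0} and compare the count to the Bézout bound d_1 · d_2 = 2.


Common zeros: {(1, 3), (4, 1)}; count = 2; Bézout bound = 2.

deg(f) = 1, deg(g) = 2, so Bézout bound = 2.
Scan x ∈ F_5. For each x, list the y ∈ F_5 with f(x, y) ≡ 0 and those with g(x, y) ≡ 0 (mod 5); the common zeros in that column are the intersection.
  x = 0: f ≡ 0 at y ∈ {2}; g ≡ 0 at y ∈ ∅; common: ∅.
  x = 1: f ≡ 0 at y ∈ {3}; g ≡ 0 at y ∈ {3, 4}; common: {3}.
  x = 2: f ≡ 0 at y ∈ {4}; g ≡ 0 at y ∈ ∅; common: ∅.
  x = 3: f ≡ 0 at y ∈ {0}; g ≡ 0 at y ∈ {1}; common: ∅.
  x = 4: f ≡ 0 at y ∈ {1}; g ≡ 0 at y ∈ {1}; common: {1}.
Collecting: common zeros = {(1, 3), (4, 1)}, so the count is 2.
Comparison with the Bézout bound: 2 ≤ 2 = deg(f)·deg(g), as expected for curves with no common component (the bound is attained).


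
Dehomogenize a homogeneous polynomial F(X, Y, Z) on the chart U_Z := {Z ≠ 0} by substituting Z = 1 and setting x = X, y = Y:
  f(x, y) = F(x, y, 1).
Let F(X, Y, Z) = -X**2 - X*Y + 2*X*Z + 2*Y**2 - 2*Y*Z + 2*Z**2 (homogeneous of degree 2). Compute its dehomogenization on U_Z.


f(x, y) = -x**2 - x*y + 2*x + 2*y**2 - 2*y + 2

On U_Z we set Z = 1. Each monomial c·X^i·Y^j·Z^k in F becomes c·x^i·y^j·1^k = c·x^i·y^j.
Substituting Z = 1: F(X, Y, 1) = -x**2 - x*y + 2*x + 2*y**2 - 2*y + 2.
Note: deg(f) ≤ deg(F) = 2; strict inequality happens when F is divisible by Z (lost terms).


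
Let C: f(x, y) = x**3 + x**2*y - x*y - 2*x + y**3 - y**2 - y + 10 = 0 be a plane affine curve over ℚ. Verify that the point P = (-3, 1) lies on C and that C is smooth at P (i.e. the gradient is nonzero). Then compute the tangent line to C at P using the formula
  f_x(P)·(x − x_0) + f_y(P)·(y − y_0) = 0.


Tangent line at P: 18*x + 12*y + 42 = 0.

Step 1: f(-3, 1) = 0, so P lies on C.
Step 2: partial derivatives
  f_x(x, y) = 3*x**2 + 2*x*y - y - 2, f_y(x, y) = x**2 - x + 3*y**2 - 2*y - 1.
  f_x(P) = 18, f_y(P) = 12 (gradient nonzero, so P is smooth).
Step 3: tangent line at P: 18·(x − -3) + 12·(y − 1) = 0.
Expanding: 18*x + 12*y + 42 = 0.


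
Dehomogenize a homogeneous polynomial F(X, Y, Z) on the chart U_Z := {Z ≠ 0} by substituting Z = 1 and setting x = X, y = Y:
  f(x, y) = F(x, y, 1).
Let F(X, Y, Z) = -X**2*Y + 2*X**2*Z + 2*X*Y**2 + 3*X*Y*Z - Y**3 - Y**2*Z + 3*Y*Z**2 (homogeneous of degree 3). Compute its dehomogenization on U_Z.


f(x, y) = -x**2*y + 2*x**2 + 2*x*y**2 + 3*x*y - y**3 - y**2 + 3*y

On U_Z we set Z = 1. Each monomial c·X^i·Y^j·Z^k in F becomes c·x^i·y^j·1^k = c·x^i·y^j.
Substituting Z = 1: F(X, Y, 1) = -x**2*y + 2*x**2 + 2*x*y**2 + 3*x*y - y**3 - y**2 + 3*y.
Note: deg(f) ≤ deg(F) = 3; strict inequality happens when F is divisible by Z (lost terms).


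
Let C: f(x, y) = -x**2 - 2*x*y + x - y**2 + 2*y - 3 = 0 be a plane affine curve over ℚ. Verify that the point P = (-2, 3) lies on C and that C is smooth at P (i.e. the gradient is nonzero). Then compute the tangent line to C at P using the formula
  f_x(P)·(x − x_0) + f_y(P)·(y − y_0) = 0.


Tangent line at P: -x - 2 = 0.

Step 1: f(-2, 3) = 0, so P lies on C.
Step 2: partial derivatives
  f_x(x, y) = -2*x - 2*y + 1, f_y(x, y) = -2*x - 2*y + 2.
  f_x(P) = -1, f_y(P) = 0 (gradient nonzero, so P is smooth).
Step 3: tangent line at P: -1·(x − -2) + 0·(y − 3) = 0.
Expanding: -x - 2 = 0.


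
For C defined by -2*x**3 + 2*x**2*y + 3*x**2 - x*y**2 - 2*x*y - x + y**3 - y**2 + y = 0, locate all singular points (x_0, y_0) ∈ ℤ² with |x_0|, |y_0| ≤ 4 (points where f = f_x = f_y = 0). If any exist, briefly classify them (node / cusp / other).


Singular points: {(1, 1)}; classification: node.

Compute partial derivatives:
  f_x = -6*x**2 + 4*x*y + 6*x - y**2 - 2*y - 1.
  f_y = 2*x**2 - 2*x*y - 2*x + 3*y**2 - 2*y + 1.
Scan x_0 ∈ {−4, ..., 4}. For each x_0, f_y(x_0, y) is a polynomial in y; find its integer roots y ∈ {−4, ..., 4}, then test f_x and f at those candidates.
  x = -4: f_y(-4, y) = 3*y**2 + 6*y + 41; no integer root y with |y| ≤ 4.
  x = -3: f_y(-3, y) = 3*y**2 + 4*y + 25; no integer root y with |y| ≤ 4.
  x = -2: f_y(-2, y) = 3*y**2 + 2*y + 13; no integer root y with |y| ≤ 4.
  x = -1: f_y(-1, y) = 3*y**2 + 5; no integer root y with |y| ≤ 4.
  x = 0: f_y(0, y) = 3*y**2 - 2*y + 1; no integer root y with |y| ≤ 4.
  x = 1: f_y(1, y) = 3*y**2 - 4*y + 1; vanishes at y ∈ {1}. (1, 1): f_x = 0, f = 0 — SINGULAR.
  x = 2: f_y(2, y) = 3*y**2 - 6*y + 5; no integer root y with |y| ≤ 4.
  x = 3: f_y(3, y) = 3*y**2 - 8*y + 13; no integer root y with |y| ≤ 4.
  x = 4: f_y(4, y) = 3*y**2 - 10*y + 25; no integer root y with |y| ≤ 4.
Only singular point on the grid: (1, 1).
Classify: substitute x = 1 + u, y = 1 + v and expand: f = -2*u**3 + 2*u**2*v - u**2 - u*v**2 + v**3 + v**2.
No constant or linear terms (consistent with a singular point). Quadratic part: -u**2 + v**2. Cubic part: -2*u**3 + 2*u**2*v - u*v**2 + v**3.
The quadratic part v**2 - u**2 = (v − u)(v + u) splits into two distinct linear factors, so there are two distinct tangent lines y − 1 = ±(x − 1) — this is a node (ordinary double point).
Classification: node.


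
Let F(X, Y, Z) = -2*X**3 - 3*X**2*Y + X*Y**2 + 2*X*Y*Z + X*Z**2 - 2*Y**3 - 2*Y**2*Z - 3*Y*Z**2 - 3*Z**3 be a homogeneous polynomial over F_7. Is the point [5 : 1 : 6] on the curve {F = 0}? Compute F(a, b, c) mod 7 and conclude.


F(5,1,6) ≡ 4 (mod 7); P is NOT on the curve.

Evaluate F(5, 1, 6) term-by-term (mod 7).
  -2*X**3 ↦ -2·125·1·1 = -250
  -3*X**2*Y ↦ -3·25·1·1 = -75
  X*Y**2 ↦ 1·5·1·1 = 5
  2*X*Y*Z ↦ 2·5·1·6 = 60
  X*Z**2 ↦ 1·5·1·36 = 180
  -2*Y**3 ↦ -2·1·1·1 = -2
  -2*Y**2*Z ↦ -2·1·1·6 = -12
  -3*Y*Z**2 ↦ -3·1·1·36 = -108
  -3*Z**3 ↦ -3·1·1·216 = -648
Sum: F(5, 1, 6) = (-250) + (-75) + (5) + (60) + (180) + (-2) + (-12) + (-108) + (-648) = -850.
Reducing mod 7: -850 ≡ 4 (mod 7).
Since F(a, b, c) ≡ 4 ≠ 0 (mod 7), P does NOT lie on the curve.


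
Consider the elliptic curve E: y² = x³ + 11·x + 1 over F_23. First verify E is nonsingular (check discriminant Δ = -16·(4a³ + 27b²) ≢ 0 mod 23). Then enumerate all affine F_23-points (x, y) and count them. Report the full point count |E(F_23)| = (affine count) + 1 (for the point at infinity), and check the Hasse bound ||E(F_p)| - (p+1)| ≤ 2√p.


Affine points = {(0, 1), (0, 22), (1, 6), (1, 17), (2, 10), (2, 13), (8, 7), (8, 16), (9, 1), (9, 22), (11, 2), (11, 21), (13, 8), (13, 15), (14, 1), (14, 22), (16, 8), (16, 15), (17, 8), (17, 15), (19, 10), (19, 13), (22, 9), (22, 14)}; affine count = 24; |E(F_23)| = 25.

Discriminant check: Δ ∝ 4a³ + 27b² = 4·11³ + 27·1² = 4·1331 + 27·1 ≡ 15 (mod 23). Nonzero ⇒ E is nonsingular.
For each x ∈ F_23, compute rhs = x³ + 11·x + 1 mod 23, then count y ∈ F_23 with y² ≡ rhs.
  x = 0: rhs = 1, matching y values: 1, 22 (2 points).
  x = 1: rhs = 13, matching y values: 6, 17 (2 points).
  x = 2: rhs = 8, matching y values: 10, 13 (2 points).
  x = 3: rhs = 15, matching y values: none (0 points).
  x = 4: rhs = 17, matching y values: none (0 points).
  x = 5: rhs = 20, matching y values: none (0 points).
  x = 6: rhs = 7, matching y values: none (0 points).
  x = 7: rhs = 7, matching y values: none (0 points).
  x = 8: rhs = 3, matching y values: 7, 16 (2 points).
  x = 9: rhs = 1, matching y values: 1, 22 (2 points).
  x = 10: rhs = 7, matching y values: none (0 points).
  x = 11: rhs = 4, matching y values: 2, 21 (2 points).
  x = 12: rhs = 21, matching y values: none (0 points).
  x = 13: rhs = 18, matching y values: 8, 15 (2 points).
  x = 14: rhs = 1, matching y values: 1, 22 (2 points).
  x = 15: rhs = 22, matching y values: none (0 points).
  x = 16: rhs = 18, matching y values: 8, 15 (2 points).
  x = 17: rhs = 18, matching y values: 8, 15 (2 points).
  x = 18: rhs = 5, matching y values: none (0 points).
  x = 19: rhs = 8, matching y values: 10, 13 (2 points).
  x = 20: rhs = 10, matching y values: none (0 points).
  x = 21: rhs = 17, matching y values: none (0 points).
  x = 22: rhs = 12, matching y values: 9, 14 (2 points).
Total affine count: 24.
Full point count |E(F_23)| = 24 + 1 = 25.
Hasse bound: |25 − (23+1)| = |1| = 1 ≤ 2√23 ≈ 9.5917 ✓.


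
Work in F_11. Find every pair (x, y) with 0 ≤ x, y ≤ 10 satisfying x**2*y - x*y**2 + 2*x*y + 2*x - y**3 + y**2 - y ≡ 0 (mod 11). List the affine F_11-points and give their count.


Affine F_11-points: {(0, 0), (2, 3), (3, 5), (3, 6), (3, 9), (4, 5), (5, 9), (8, 6)}; count = 8.

For each of the 121 pairs (x, y) ∈ F_11², evaluate f(x, y) mod 11. Record the zeros.
  x = 0: [0↦0, 1↦10, 2↦5, 3↦1, 4↦3, 5↦5, 6↦1, 7↦7, 8↦6, 9↦3, 10↦3]  zeros at y ∈ {0}
  x = 1: [0↦2, 1↦3, 2↦9, 3↦3, 4↦1, 5↦8, 6↦7, 7↦3, 8↦1, 9↦6, 10↦1]  zeros at y ∈ ∅
  x = 2: [0↦4, 1↦9, 2↦6, 3↦0, 4↦7, 5↦10, 6↦3, 7↦2, 8↦1, 9↦5, 10↦8]  zeros at y ∈ {3}
  x = 3: [0↦6, 1↦6, 2↦7, 3↦3, 4↦10, 5↦0, 6↦0, 7↦4, 8↦6, 9↦0, 10↦2]  zeros at y ∈ {5, 6, 9}
  x = 4: [0↦8, 1↦5, 2↦1, 3↦1, 4↦10, 5↦0, 6↦9, 7↦9, 8↦5, 9↦2, 10↦5]  zeros at y ∈ {5}
  x = 5: [0↦10, 1↦6, 2↦10, 3↦5, 4↦7, 5↦10, 6↦8, 7↦6, 8↦9, 9↦0, 10↦6]  zeros at y ∈ {9}
  x = 6: [0↦1, 1↦9, 2↦1, 3↦4, 4↦1, 5↦8, 6↦8, 7↦6, 8↦7, 9↦5, 10↦5]  zeros at y ∈ ∅
  x = 7: [0↦3, 1↦3, 2↦7, 3↦9, 4↦3, 5↦5, 6↦9, 7↦9, 8↦10, 9↦6, 10↦2]  zeros at y ∈ ∅
  x = 8: [0↦5, 1↦10, 2↦6, 3↦9, 4↦2, 5↦1, 6↦0, 7↦4, 8↦7, 9↦3, 10↦8]  zeros at y ∈ {6}
  x = 9: [0↦7, 1↦8, 2↦9, 3↦4, 4↦9, 5↦7, 6↦3, 7↦2, 8↦9, 9↦7, 10↦1]  zeros at y ∈ ∅
  x = 10: [0↦9, 1↦8, 2↦5, 3↦5, 4↦2, 5↦1, 6↦7, 7↦3, 8↦5, 9↦7, 10↦3]  zeros at y ∈ ∅
Collecting zeros: affine points = {(0, 0), (2, 3), (3, 5), (3, 6), (3, 9), (4, 5), (5, 9), (8, 6)}.
Total count |C(F_11)_aff| = 8.


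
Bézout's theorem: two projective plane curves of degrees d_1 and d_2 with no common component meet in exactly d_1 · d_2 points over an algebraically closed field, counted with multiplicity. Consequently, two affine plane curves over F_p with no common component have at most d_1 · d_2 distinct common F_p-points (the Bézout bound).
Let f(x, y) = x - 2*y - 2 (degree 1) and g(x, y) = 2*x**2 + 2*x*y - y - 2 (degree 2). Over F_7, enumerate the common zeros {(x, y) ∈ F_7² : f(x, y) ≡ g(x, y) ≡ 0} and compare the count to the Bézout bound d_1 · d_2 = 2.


Common zeros: ∅; count = 0; Bézout bound = 2.

deg(f) = 1, deg(g) = 2, so Bézout bound = 2.
Scan x ∈ F_7. For each x, list the y ∈ F_7 with f(x, y) ≡ 0 and those with g(x, y) ≡ 0 (mod 7); the common zeros in that column are the intersection.
  x = 0: f ≡ 0 at y ∈ {6}; g ≡ 0 at y ∈ {5}; common: ∅.
  x = 1: f ≡ 0 at y ∈ {3}; g ≡ 0 at y ∈ {0}; common: ∅.
  x = 2: f ≡ 0 at y ∈ {0}; g ≡ 0 at y ∈ {5}; common: ∅.
  x = 3: f ≡ 0 at y ∈ {4}; g ≡ 0 at y ∈ {1}; common: ∅.
  x = 4: f ≡ 0 at y ∈ {1}; g ≡ 0 at y ∈ ∅; common: ∅.
  x = 5: f ≡ 0 at y ∈ {5}; g ≡ 0 at y ∈ {4}; common: ∅.
  x = 6: f ≡ 0 at y ∈ {2}; g ≡ 0 at y ∈ {0}; common: ∅.
Collecting: common zeros = ∅, so the count is 0.
Comparison with the Bézout bound: 0 ≤ 2 = deg(f)·deg(g), as expected for curves with no common component (the affine F_7-count falls short of the bound because intersections may lie at infinity, over extension fields, or carry multiplicity).


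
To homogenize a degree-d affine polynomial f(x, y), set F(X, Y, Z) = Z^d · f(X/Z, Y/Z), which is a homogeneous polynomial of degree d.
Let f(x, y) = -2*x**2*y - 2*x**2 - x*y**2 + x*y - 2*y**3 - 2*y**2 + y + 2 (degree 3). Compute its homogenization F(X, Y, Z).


F(X, Y, Z) = -2*X**2*Y - 2*X**2*Z - X*Y**2 + X*Y*Z - 2*Y**3 - 2*Y**2*Z + Y*Z**2 + 2*Z**3

deg(f) = 3.
Substitute x = X/Z, y = Y/Z into f, then multiply by Z^3.
  monomial -2·x^2·y^1 ↦ -2·X^2·Y^1·Z^0.
  monomial -2·x^2·y^0 ↦ -2·X^2·Y^0·Z^1.
  monomial -1·x^1·y^2 ↦ -1·X^1·Y^2·Z^0.
  monomial 1·x^1·y^1 ↦ 1·X^1·Y^1·Z^1.
  monomial -2·x^0·y^3 ↦ -2·X^0·Y^3·Z^0.
  monomial -2·x^0·y^2 ↦ -2·X^0·Y^2·Z^1.
  monomial 1·x^0·y^1 ↦ 1·X^0·Y^1·Z^2.
  monomial 2·x^0·y^0 ↦ 2·X^0·Y^0·Z^3.
Collecting: F(X, Y, Z) = -2*X**2*Y - 2*X**2*Z - X*Y**2 + X*Y*Z - 2*Y**3 - 2*Y**2*Z + Y*Z**2 + 2*Z**3.


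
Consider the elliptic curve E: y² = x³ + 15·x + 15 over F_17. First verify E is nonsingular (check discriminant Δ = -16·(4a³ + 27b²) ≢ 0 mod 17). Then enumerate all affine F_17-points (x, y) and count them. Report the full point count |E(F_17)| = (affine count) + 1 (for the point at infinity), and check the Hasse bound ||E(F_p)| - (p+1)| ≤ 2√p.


Affine points = {(0, 7), (0, 10), (2, 6), (2, 11), (3, 6), (3, 11), (6, 7), (6, 10), (7, 2), (7, 15), (8, 1), (8, 16), (10, 3), (10, 14), (11, 7), (11, 10), (12, 6), (12, 11), (16, 4), (16, 13)}; affine count = 20; |E(F_17)| = 21.

Discriminant check: Δ ∝ 4a³ + 27b² = 4·15³ + 27·15² = 4·3375 + 27·225 ≡ 8 (mod 17). Nonzero ⇒ E is nonsingular.
For each x ∈ F_17, compute rhs = x³ + 15·x + 15 mod 17, then count y ∈ F_17 with y² ≡ rhs.
  x = 0: rhs = 15, matching y values: 7, 10 (2 points).
  x = 1: rhs = 14, matching y values: none (0 points).
  x = 2: rhs = 2, matching y values: 6, 11 (2 points).
  x = 3: rhs = 2, matching y values: 6, 11 (2 points).
  x = 4: rhs = 3, matching y values: none (0 points).
  x = 5: rhs = 11, matching y values: none (0 points).
  x = 6: rhs = 15, matching y values: 7, 10 (2 points).
  x = 7: rhs = 4, matching y values: 2, 15 (2 points).
  x = 8: rhs = 1, matching y values: 1, 16 (2 points).
  x = 9: rhs = 12, matching y values: none (0 points).
  x = 10: rhs = 9, matching y values: 3, 14 (2 points).
  x = 11: rhs = 15, matching y values: 7, 10 (2 points).
  x = 12: rhs = 2, matching y values: 6, 11 (2 points).
  x = 13: rhs = 10, matching y values: none (0 points).
  x = 14: rhs = 11, matching y values: none (0 points).
  x = 15: rhs = 11, matching y values: none (0 points).
  x = 16: rhs = 16, matching y values: 4, 13 (2 points).
Total affine count: 20.
Full point count |E(F_17)| = 20 + 1 = 21.
Hasse bound: |21 − (17+1)| = |3| = 3 ≤ 2√17 ≈ 8.2462 ✓.


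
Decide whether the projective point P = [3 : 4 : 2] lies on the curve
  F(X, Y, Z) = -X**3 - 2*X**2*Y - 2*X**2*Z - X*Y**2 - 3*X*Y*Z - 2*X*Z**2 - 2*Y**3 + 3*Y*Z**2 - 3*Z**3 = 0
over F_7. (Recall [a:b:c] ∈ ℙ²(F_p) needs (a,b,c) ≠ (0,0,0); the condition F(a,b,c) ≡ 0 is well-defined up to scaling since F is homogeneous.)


F(3,4,2) ≡ 2 (mod 7); P is NOT on the curve.

Evaluate F(3, 4, 2) term-by-term (mod 7).
  -X**3 ↦ -1·27·1·1 = -27
  -2*X**2*Y ↦ -2·9·4·1 = -72
  -2*X**2*Z ↦ -2·9·1·2 = -36
  -X*Y**2 ↦ -1·3·16·1 = -48
  -3*X*Y*Z ↦ -3·3·4·2 = -72
  -2*X*Z**2 ↦ -2·3·1·4 = -24
  -2*Y**3 ↦ -2·1·64·1 = -128
  3*Y*Z**2 ↦ 3·1·4·4 = 48
  -3*Z**3 ↦ -3·1·1·8 = -24
Sum: F(3, 4, 2) = (-27) + (-72) + (-36) + (-48) + (-72) + (-24) + (-128) + (48) + (-24) = -383.
Reducing mod 7: -383 ≡ 2 (mod 7).
Since F(a, b, c) ≡ 2 ≠ 0 (mod 7), P does NOT lie on the curve.


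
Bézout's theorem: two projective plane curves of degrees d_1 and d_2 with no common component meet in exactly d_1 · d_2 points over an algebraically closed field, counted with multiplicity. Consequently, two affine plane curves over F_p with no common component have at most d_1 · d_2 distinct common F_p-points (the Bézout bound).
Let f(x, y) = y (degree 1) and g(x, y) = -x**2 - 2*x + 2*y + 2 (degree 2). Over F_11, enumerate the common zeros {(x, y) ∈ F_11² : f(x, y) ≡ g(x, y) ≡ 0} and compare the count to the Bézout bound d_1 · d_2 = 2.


Common zeros: {(4, 0), (5, 0)}; count = 2; Bézout bound = 2.

deg(f) = 1, deg(g) = 2, so Bézout bound = 2.
Scan x ∈ F_11. For each x, list the y ∈ F_11 with f(x, y) ≡ 0 and those with g(x, y) ≡ 0 (mod 11); the common zeros in that column are the intersection.
  x = 0: f ≡ 0 at y ∈ {0}; g ≡ 0 at y ∈ {10}; common: ∅.
  x = 1: f ≡ 0 at y ∈ {0}; g ≡ 0 at y ∈ {6}; common: ∅.
  x = 2: f ≡ 0 at y ∈ {0}; g ≡ 0 at y ∈ {3}; common: ∅.
  x = 3: f ≡ 0 at y ∈ {0}; g ≡ 0 at y ∈ {1}; common: ∅.
  x = 4: f ≡ 0 at y ∈ {0}; g ≡ 0 at y ∈ {0}; common: {0}.
  x = 5: f ≡ 0 at y ∈ {0}; g ≡ 0 at y ∈ {0}; common: {0}.
  x = 6: f ≡ 0 at y ∈ {0}; g ≡ 0 at y ∈ {1}; common: ∅.
  x = 7: f ≡ 0 at y ∈ {0}; g ≡ 0 at y ∈ {3}; common: ∅.
  x = 8: f ≡ 0 at y ∈ {0}; g ≡ 0 at y ∈ {6}; common: ∅.
  x = 9: f ≡ 0 at y ∈ {0}; g ≡ 0 at y ∈ {10}; common: ∅.
  x = 10: f ≡ 0 at y ∈ {0}; g ≡ 0 at y ∈ {4}; common: ∅.
Collecting: common zeros = {(4, 0), (5, 0)}, so the count is 2.
Comparison with the Bézout bound: 2 ≤ 2 = deg(f)·deg(g), as expected for curves with no common component (the bound is attained).


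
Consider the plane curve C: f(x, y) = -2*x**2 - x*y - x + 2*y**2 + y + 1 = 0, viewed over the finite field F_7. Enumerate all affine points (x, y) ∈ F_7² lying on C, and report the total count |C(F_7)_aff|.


Affine F_7-points: {(0, 5), (1, 1), (1, 6), (4, 0), (4, 5), (5, 1), (6, 0), (6, 6)}; count = 8.

For each of the 49 pairs (x, y) ∈ F_7², evaluate f(x, y) mod 7. Record the zeros.
  x = 0: [0↦1, 1↦4, 2↦4, 3↦1, 4↦2, 5↦0, 6↦2]  zeros at y ∈ {5}
  x = 1: [0↦5, 1↦0, 2↦6, 3↦2, 4↦2, 5↦6, 6↦0]  zeros at y ∈ {1, 6}
  x = 2: [0↦5, 1↦6, 2↦4, 3↦6, 4↦5, 5↦1, 6↦1]  zeros at y ∈ ∅
  x = 3: [0↦1, 1↦1, 2↦5, 3↦6, 4↦4, 5↦6, 6↦5]  zeros at y ∈ ∅
  x = 4: [0↦0, 1↦6, 2↦2, 3↦2, 4↦6, 5↦0, 6↦5]  zeros at y ∈ {0, 5}
  x = 5: [0↦2, 1↦0, 2↦2, 3↦1, 4↦4, 5↦4, 6↦1]  zeros at y ∈ {1}
  x = 6: [0↦0, 1↦4, 2↦5, 3↦3, 4↦5, 5↦4, 6↦0]  zeros at y ∈ {0, 6}
Collecting zeros: affine points = {(0, 5), (1, 1), (1, 6), (4, 0), (4, 5), (5, 1), (6, 0), (6, 6)}.
Total count |C(F_7)_aff| = 8.


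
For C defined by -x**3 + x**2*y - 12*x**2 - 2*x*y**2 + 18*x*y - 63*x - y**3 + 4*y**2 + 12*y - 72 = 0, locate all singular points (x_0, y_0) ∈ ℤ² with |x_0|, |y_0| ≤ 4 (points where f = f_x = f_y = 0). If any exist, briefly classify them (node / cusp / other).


Singular points: {(-3, 3)}; classification: cusp.

Compute partial derivatives:
  f_x = -3*x**2 + 2*x*y - 24*x - 2*y**2 + 18*y - 63.
  f_y = x**2 - 4*x*y + 18*x - 3*y**2 + 8*y + 12.
Scan x_0 ∈ {−4, ..., 4}. For each x_0, f_y(x_0, y) is a polynomial in y; find its integer roots y ∈ {−4, ..., 4}, then test f_x and f at those candidates.
  x = -4: f_y(-4, y) = -3*y**2 + 24*y - 44; no integer root y with |y| ≤ 4.
  x = -3: f_y(-3, y) = -3*y**2 + 20*y - 33; vanishes at y ∈ {3}. (-3, 3): f_x = 0, f = 0 — SINGULAR.
  x = -2: f_y(-2, y) = -3*y**2 + 16*y - 20; vanishes at y ∈ {2}. (-2, 2): f_x = -7 ≠ 0.
  x = -1: f_y(-1, y) = -3*y**2 + 12*y - 5; no integer root y with |y| ≤ 4.
  x = 0: f_y(0, y) = -3*y**2 + 8*y + 12; no integer root y with |y| ≤ 4.
  x = 1: f_y(1, y) = -3*y**2 + 4*y + 31; no integer root y with |y| ≤ 4.
  x = 2: f_y(2, y) = 52 - 3*y**2; no integer root y with |y| ≤ 4.
  x = 3: f_y(3, y) = -3*y**2 - 4*y + 75; no integer root y with |y| ≤ 4.
  x = 4: f_y(4, y) = -3*y**2 - 8*y + 100; no integer root y with |y| ≤ 4.
Only singular point on the grid: (-3, 3).
Classify: substitute x = -3 + u, y = 3 + v and expand: f = -u**3 + u**2*v - 2*u*v**2 - v**3 + v**2.
No constant or linear terms (consistent with a singular point). Quadratic part: v**2. Cubic part: -u**3 + u**2*v - 2*u*v**2 - v**3.
The quadratic part v**2 is a perfect square, so there is a single (double) tangent line v = 0, i.e. y = 3. Restricting the cubic part to that line (v = 0) leaves -u**3 ≠ 0, so f is not divisible by v and the branch is v² ≈ u**3 to lowest order — this is a cusp.
Classification: cusp.


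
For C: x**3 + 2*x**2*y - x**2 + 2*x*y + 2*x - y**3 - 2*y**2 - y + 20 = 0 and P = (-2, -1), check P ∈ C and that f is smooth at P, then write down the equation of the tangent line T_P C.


Tangent line at P: 24*x + 4*y + 52 = 0.

Step 1: f(-2, -1) = 0, so P lies on C.
Step 2: partial derivatives
  f_x(x, y) = 3*x**2 + 4*x*y - 2*x + 2*y + 2, f_y(x, y) = 2*x**2 + 2*x - 3*y**2 - 4*y - 1.
  f_x(P) = 24, f_y(P) = 4 (gradient nonzero, so P is smooth).
Step 3: tangent line at P: 24·(x − -2) + 4·(y − -1) = 0.
Expanding: 24*x + 4*y + 52 = 0.


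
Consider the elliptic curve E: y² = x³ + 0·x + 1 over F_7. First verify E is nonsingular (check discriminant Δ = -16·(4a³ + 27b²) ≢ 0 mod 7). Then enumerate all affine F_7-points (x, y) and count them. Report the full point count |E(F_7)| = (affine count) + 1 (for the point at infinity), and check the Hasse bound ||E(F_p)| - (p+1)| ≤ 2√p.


Affine points = {(0, 1), (0, 6), (1, 3), (1, 4), (2, 3), (2, 4), (3, 0), (4, 3), (4, 4), (5, 0), (6, 0)}; affine count = 11; |E(F_7)| = 12.

Discriminant check: Δ ∝ 4a³ + 27b² = 4·0³ + 27·1² = 4·0 + 27·1 ≡ 6 (mod 7). Nonzero ⇒ E is nonsingular.
For each x ∈ F_7, compute rhs = x³ + 0·x + 1 mod 7, then count y ∈ F_7 with y² ≡ rhs.
  x = 0: rhs = 1, matching y values: 1, 6 (2 points).
  x = 1: rhs = 2, matching y values: 3, 4 (2 points).
  x = 2: rhs = 2, matching y values: 3, 4 (2 points).
  x = 3: rhs = 0, matching y values: 0 (1 points).
  x = 4: rhs = 2, matching y values: 3, 4 (2 points).
  x = 5: rhs = 0, matching y values: 0 (1 points).
  x = 6: rhs = 0, matching y values: 0 (1 points).
Total affine count: 11.
Full point count |E(F_7)| = 11 + 1 = 12.
Hasse bound: |12 − (7+1)| = |4| = 4 ≤ 2√7 ≈ 5.2915 ✓.


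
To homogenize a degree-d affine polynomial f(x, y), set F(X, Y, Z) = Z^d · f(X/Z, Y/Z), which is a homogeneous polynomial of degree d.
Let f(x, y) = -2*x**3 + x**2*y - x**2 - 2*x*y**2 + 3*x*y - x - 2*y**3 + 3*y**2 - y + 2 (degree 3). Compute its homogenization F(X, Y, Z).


F(X, Y, Z) = -2*X**3 + X**2*Y - X**2*Z - 2*X*Y**2 + 3*X*Y*Z - X*Z**2 - 2*Y**3 + 3*Y**2*Z - Y*Z**2 + 2*Z**3

deg(f) = 3.
Substitute x = X/Z, y = Y/Z into f, then multiply by Z^3.
  monomial -2·x^3·y^0 ↦ -2·X^3·Y^0·Z^0.
  monomial 1·x^2·y^1 ↦ 1·X^2·Y^1·Z^0.
  monomial -1·x^2·y^0 ↦ -1·X^2·Y^0·Z^1.
  monomial -2·x^1·y^2 ↦ -2·X^1·Y^2·Z^0.
  monomial 3·x^1·y^1 ↦ 3·X^1·Y^1·Z^1.
  monomial -1·x^1·y^0 ↦ -1·X^1·Y^0·Z^2.
  monomial -2·x^0·y^3 ↦ -2·X^0·Y^3·Z^0.
  monomial 3·x^0·y^2 ↦ 3·X^0·Y^2·Z^1.
  monomial -1·x^0·y^1 ↦ -1·X^0·Y^1·Z^2.
  monomial 2·x^0·y^0 ↦ 2·X^0·Y^0·Z^3.
Collecting: F(X, Y, Z) = -2*X**3 + X**2*Y - X**2*Z - 2*X*Y**2 + 3*X*Y*Z - X*Z**2 - 2*Y**3 + 3*Y**2*Z - Y*Z**2 + 2*Z**3.


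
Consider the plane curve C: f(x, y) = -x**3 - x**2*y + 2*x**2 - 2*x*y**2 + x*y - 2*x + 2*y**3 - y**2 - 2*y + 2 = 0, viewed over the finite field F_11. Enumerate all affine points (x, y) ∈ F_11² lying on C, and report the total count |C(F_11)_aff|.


Affine F_11-points: {(0, 8), (1, 3), (3, 5), (4, 4), (5, 9), (6, 0), (8, 3), (9, 0), (10, 6)}; count = 9.

For each of the 121 pairs (x, y) ∈ F_11², evaluate f(x, y) mod 11. Record the zeros.
  x = 0: [0↦2, 1↦1, 2↦10, 3↦8, 4↦7, 5↦8, 6↦1, 7↦9, 8↦0, 9↦8, 10↦1]  zeros at y ∈ {8}
  x = 1: [0↦1, 1↦9, 2↦1, 3↦0, 4↦7, 5↦1, 6↦5, 7↦9, 8↦3, 9↦10, 10↦9]  zeros at y ∈ {3}
  x = 2: [0↦9, 1↦2, 2↦8, 3↦6, 4↦8, 5↦4, 6↦6, 7↦4, 8↦10, 9↦3, 10↦6]  zeros at y ∈ ∅
  x = 3: [0↦9, 1↦7, 2↦3, 3↦9, 4↦4, 5↦0, 6↦9, 7↦10, 8↦4, 9↦3, 10↦8]  zeros at y ∈ {5}
  x = 4: [0↦6, 1↦7, 2↦2, 3↦3, 4↦0, 5↦5, 6↦8, 7↦10, 8↦1, 9↦4, 10↦9]  zeros at y ∈ {4}
  x = 5: [0↦5, 1↦7, 2↦10, 3↦4, 4↦1, 5↦2, 6↦8, 7↦9, 8↦6, 9↦0, 10↦3]  zeros at y ∈ {9}
  x = 6: [0↦0, 1↦1, 2↦10, 3↦6, 4↦1, 5↦7, 6↦3, 7↦1, 8↦2, 9↦7, 10↦6]  zeros at y ∈ {0}
  x = 7: [0↦7, 1↦5, 2↦7, 3↦3, 4↦5, 5↦3, 6↦9, 7↦2, 8↦5, 9↦8, 10↦1]  zeros at y ∈ ∅
  x = 8: [0↦9, 1↦2, 2↦6, 3↦0, 4↦7, 5↦6, 6↦9, 7↦6, 8↦9, 9↦8, 10↦4]  zeros at y ∈ {3}
  x = 9: [0↦0, 1↦8, 2↦1, 3↦2, 4↦1, 5↦10, 6↦8, 7↦7, 8↦8, 9↦1, 10↦9]  zeros at y ∈ {0}
  x = 10: [0↦7, 1↦6, 2↦8, 3↦3, 4↦3, 5↦9, 6↦0, 7↦10, 8↦7, 9↦3, 10↦10]  zeros at y ∈ {6}
Collecting zeros: affine points = {(0, 8), (1, 3), (3, 5), (4, 4), (5, 9), (6, 0), (8, 3), (9, 0), (10, 6)}.
Total count |C(F_11)_aff| = 9.


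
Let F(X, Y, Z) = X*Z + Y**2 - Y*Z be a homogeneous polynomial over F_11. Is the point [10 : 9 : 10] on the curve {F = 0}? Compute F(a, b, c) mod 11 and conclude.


F(10,9,10) ≡ 3 (mod 11); P is NOT on the curve.

Evaluate F(10, 9, 10) term-by-term (mod 11).
  X*Z ↦ 1·10·1·10 = 100
  Y**2 ↦ 1·1·81·1 = 81
  -Y*Z ↦ -1·1·9·10 = -90
Sum: F(10, 9, 10) = (100) + (81) + (-90) = 91.
Reducing mod 11: 91 ≡ 3 (mod 11).
Since F(a, b, c) ≡ 3 ≠ 0 (mod 11), P does NOT lie on the curve.


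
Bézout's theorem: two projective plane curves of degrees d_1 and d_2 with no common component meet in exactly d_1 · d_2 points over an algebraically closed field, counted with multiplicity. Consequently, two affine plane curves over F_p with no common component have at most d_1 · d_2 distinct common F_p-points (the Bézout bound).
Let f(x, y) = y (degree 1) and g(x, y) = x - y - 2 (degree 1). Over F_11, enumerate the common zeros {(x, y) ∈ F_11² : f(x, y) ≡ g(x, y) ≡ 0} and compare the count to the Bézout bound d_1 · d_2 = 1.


Common zeros: {(2, 0)}; count = 1; Bézout bound = 1.

deg(f) = 1, deg(g) = 1, so Bézout bound = 1.
Scan x ∈ F_11. For each x, list the y ∈ F_11 with f(x, y) ≡ 0 and those with g(x, y) ≡ 0 (mod 11); the common zeros in that column are the intersection.
  x = 0: f ≡ 0 at y ∈ {0}; g ≡ 0 at y ∈ {9}; common: ∅.
  x = 1: f ≡ 0 at y ∈ {0}; g ≡ 0 at y ∈ {10}; common: ∅.
  x = 2: f ≡ 0 at y ∈ {0}; g ≡ 0 at y ∈ {0}; common: {0}.
  x = 3: f ≡ 0 at y ∈ {0}; g ≡ 0 at y ∈ {1}; common: ∅.
  x = 4: f ≡ 0 at y ∈ {0}; g ≡ 0 at y ∈ {2}; common: ∅.
  x = 5: f ≡ 0 at y ∈ {0}; g ≡ 0 at y ∈ {3}; common: ∅.
  x = 6: f ≡ 0 at y ∈ {0}; g ≡ 0 at y ∈ {4}; common: ∅.
  x = 7: f ≡ 0 at y ∈ {0}; g ≡ 0 at y ∈ {5}; common: ∅.
  x = 8: f ≡ 0 at y ∈ {0}; g ≡ 0 at y ∈ {6}; common: ∅.
  x = 9: f ≡ 0 at y ∈ {0}; g ≡ 0 at y ∈ {7}; common: ∅.
  x = 10: f ≡ 0 at y ∈ {0}; g ≡ 0 at y ∈ {8}; common: ∅.
Collecting: common zeros = {(2, 0)}, so the count is 1.
Comparison with the Bézout bound: 1 ≤ 1 = deg(f)·deg(g), as expected for curves with no common component (the bound is attained).


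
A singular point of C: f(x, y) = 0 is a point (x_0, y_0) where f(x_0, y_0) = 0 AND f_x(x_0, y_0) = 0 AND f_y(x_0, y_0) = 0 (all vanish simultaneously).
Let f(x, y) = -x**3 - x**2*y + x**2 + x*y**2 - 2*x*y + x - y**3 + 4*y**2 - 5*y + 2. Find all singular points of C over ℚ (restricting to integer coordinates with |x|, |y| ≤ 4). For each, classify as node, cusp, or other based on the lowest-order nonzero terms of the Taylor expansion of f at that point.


Singular points: {(0, 1)}; classification: cusp.

Compute partial derivatives:
  f_x = -3*x**2 - 2*x*y + 2*x + y**2 - 2*y + 1.
  f_y = -x**2 + 2*x*y - 2*x - 3*y**2 + 8*y - 5.
Scan x_0 ∈ {−4, ..., 4}. For each x_0, f_y(x_0, y) is a polynomial in y; find its integer roots y ∈ {−4, ..., 4}, then test f_x and f at those candidates.
  x = -4: f_y(-4, y) = -3*y**2 - 13; no integer root y with |y| ≤ 4.
  x = -3: f_y(-3, y) = -3*y**2 + 2*y - 8; no integer root y with |y| ≤ 4.
  x = -2: f_y(-2, y) = -3*y**2 + 4*y - 5; no integer root y with |y| ≤ 4.
  x = -1: f_y(-1, y) = -3*y**2 + 6*y - 4; no integer root y with |y| ≤ 4.
  x = 0: f_y(0, y) = -3*y**2 + 8*y - 5; vanishes at y ∈ {1}. (0, 1): f_x = 0, f = 0 — SINGULAR.
  x = 1: f_y(1, y) = -3*y**2 + 10*y - 8; vanishes at y ∈ {2}. (1, 2): f_x = -4 ≠ 0.
  x = 2: f_y(2, y) = -3*y**2 + 12*y - 13; no integer root y with |y| ≤ 4.
  x = 3: f_y(3, y) = -3*y**2 + 14*y - 20; no integer root y with |y| ≤ 4.
  x = 4: f_y(4, y) = -3*y**2 + 16*y - 29; no integer root y with |y| ≤ 4.
Only singular point on the grid: (0, 1).
Classify: substitute x = 0 + u, y = 1 + v and expand: f = -u**3 - u**2*v + u*v**2 - v**3 + v**2.
No constant or linear terms (consistent with a singular point). Quadratic part: v**2. Cubic part: -u**3 - u**2*v + u*v**2 - v**3.
The quadratic part v**2 is a perfect square, so there is a single (double) tangent line v = 0, i.e. y = 1. Restricting the cubic part to that line (v = 0) leaves -u**3 ≠ 0, so f is not divisible by v and the branch is v² ≈ u**3 to lowest order — this is a cusp.
Classification: cusp.
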